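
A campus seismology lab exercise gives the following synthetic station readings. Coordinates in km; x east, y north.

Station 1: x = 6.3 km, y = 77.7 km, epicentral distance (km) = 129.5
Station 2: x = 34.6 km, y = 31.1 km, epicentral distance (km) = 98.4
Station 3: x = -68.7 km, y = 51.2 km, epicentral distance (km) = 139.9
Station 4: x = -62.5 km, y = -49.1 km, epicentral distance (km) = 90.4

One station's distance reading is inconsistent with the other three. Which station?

Solve using three stations at a time. Using Station 1, Station 3, Station 4 (subtract circle equations pairwise → linear system) gives (x, y) ≈ (27.9, -50.0).
Distances from that point to each station vs reported:
  Station 1: calculated 129.5 vs reported 129.5 → residual 0.0 km
  Station 2: calculated 81.4 vs reported 98.4 → residual 17.0 km
  Station 3: calculated 139.9 vs reported 139.9 → residual 0.0 km
  Station 4: calculated 90.4 vs reported 90.4 → residual 0.0 km
Station 1, Station 3, Station 4 are mutually consistent (residuals ≈ 0); Station 2 is off by 17.0 km.

Station 2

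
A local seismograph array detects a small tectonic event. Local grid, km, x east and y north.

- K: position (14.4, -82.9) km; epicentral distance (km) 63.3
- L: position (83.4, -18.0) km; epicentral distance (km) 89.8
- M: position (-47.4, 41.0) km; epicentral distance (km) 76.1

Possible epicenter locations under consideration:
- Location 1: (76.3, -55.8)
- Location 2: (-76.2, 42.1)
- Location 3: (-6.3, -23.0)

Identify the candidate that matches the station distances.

For each candidate, compare |candidate − station| to the reported distance:
Location 1: residuals K 4.3, L 51.3, M 81.0 → max 81.0 km
Location 2: residuals K 91.1, L 80.7, M 47.3 → max 91.1 km
Location 3: residuals K 0.1, L 0.0, M 0.0 → max 0.1 km
Only Location 3 has all residuals ≈ 0.

Location 3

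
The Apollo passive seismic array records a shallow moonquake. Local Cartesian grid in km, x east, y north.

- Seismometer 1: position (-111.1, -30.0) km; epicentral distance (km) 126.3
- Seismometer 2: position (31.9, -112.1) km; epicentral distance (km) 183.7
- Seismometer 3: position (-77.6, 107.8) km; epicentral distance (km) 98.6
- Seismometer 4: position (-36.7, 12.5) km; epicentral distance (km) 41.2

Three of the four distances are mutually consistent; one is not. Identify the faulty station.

Seismometer 2

Solve using three stations at a time. Using Seismometer 1, Seismometer 3, Seismometer 4 (subtract circle equations pairwise → linear system) gives (x, y) ≈ (-6.0, 40.0).
Distances from that point to each station vs reported:
  Seismometer 1: calculated 126.3 vs reported 126.3 → residual 0.0 km
  Seismometer 2: calculated 156.8 vs reported 183.7 → residual 26.9 km
  Seismometer 3: calculated 98.6 vs reported 98.6 → residual 0.0 km
  Seismometer 4: calculated 41.3 vs reported 41.2 → residual 0.1 km
Seismometer 1, Seismometer 3, Seismometer 4 are mutually consistent (residuals ≈ 0); Seismometer 2 is off by 26.9 km.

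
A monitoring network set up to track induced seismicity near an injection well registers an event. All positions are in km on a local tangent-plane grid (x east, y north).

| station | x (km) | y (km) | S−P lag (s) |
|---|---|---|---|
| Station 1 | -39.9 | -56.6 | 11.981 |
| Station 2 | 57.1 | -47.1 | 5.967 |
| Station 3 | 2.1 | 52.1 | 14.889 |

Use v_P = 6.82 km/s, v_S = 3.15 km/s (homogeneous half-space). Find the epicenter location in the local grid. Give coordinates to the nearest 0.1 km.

Distance from S−P lag: d = Δt · v_P v_S / (v_P − v_S) = Δt · (6.82·3.15)/(6.82−3.15) ≈ 5.8537·Δt.
So d_Station 1 = 70.13, d_Station 2 = 34.93, d_Station 3 = 87.16 km.
Circle about each station: (x + 39.9)² + (y + 56.6)² = 70.13²; (x − 57.1)² + (y + 47.1)² = 34.93²; (x − 2.1)² + (y − 52.1)² = 87.16².
Subtracting the Station 1 equation from the Station 2 and Station 3 equations removes the quadratic terms:
194.0 x + 19.0 y = 4381.36
84.0 x + 217.4 y = -4755.40
Solving the 2×2 system: x ≈ 25.7, y ≈ -31.8 km.

(25.7, -31.8)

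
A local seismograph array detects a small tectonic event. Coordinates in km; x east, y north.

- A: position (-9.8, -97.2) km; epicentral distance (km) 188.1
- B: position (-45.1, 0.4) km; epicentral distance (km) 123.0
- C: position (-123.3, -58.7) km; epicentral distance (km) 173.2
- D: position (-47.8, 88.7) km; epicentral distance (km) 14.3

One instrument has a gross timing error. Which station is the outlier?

Solve using three stations at a time. Using A, C, D (subtract circle equations pairwise → linear system) gives (x, y) ≈ (-33.5, 89.4).
Distances from that point to each station vs reported:
  A: calculated 188.1 vs reported 188.1 → residual 0.0 km
  B: calculated 89.8 vs reported 123.0 → residual 33.2 km
  C: calculated 173.2 vs reported 173.2 → residual 0.0 km
  D: calculated 14.3 vs reported 14.3 → residual 0.0 km
A, C, D are mutually consistent (residuals ≈ 0); B is off by 33.2 km.

B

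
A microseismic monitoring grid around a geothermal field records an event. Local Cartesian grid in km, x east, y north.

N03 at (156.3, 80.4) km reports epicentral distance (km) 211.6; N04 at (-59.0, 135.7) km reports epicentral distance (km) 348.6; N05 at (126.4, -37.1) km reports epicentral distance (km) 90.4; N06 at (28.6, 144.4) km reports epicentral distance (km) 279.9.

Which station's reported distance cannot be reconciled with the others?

N04

Solve using three stations at a time. Using N03, N05, N06 (subtract circle equations pairwise → linear system) gives (x, y) ≈ (105.0, -124.9).
Distances from that point to each station vs reported:
  N03: calculated 211.6 vs reported 211.6 → residual 0.0 km
  N04: calculated 307.9 vs reported 348.6 → residual 40.7 km
  N05: calculated 90.3 vs reported 90.4 → residual 0.1 km
  N06: calculated 279.9 vs reported 279.9 → residual 0.0 km
N03, N05, N06 are mutually consistent (residuals ≈ 0); N04 is off by 40.7 km.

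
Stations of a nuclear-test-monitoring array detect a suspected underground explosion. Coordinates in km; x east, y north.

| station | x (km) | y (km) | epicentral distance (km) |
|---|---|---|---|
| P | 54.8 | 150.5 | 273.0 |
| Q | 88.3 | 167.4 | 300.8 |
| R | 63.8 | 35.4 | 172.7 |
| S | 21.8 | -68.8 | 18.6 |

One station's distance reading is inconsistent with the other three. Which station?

Solve using three stations at a time. Using P, Q, R (subtract circle equations pairwise → linear system) gives (x, y) ≈ (-31.7, -108.4).
Distances from that point to each station vs reported:
  P: calculated 272.9 vs reported 273.0 → residual 0.1 km
  Q: calculated 300.7 vs reported 300.8 → residual 0.1 km
  R: calculated 172.6 vs reported 172.7 → residual 0.1 km
  S: calculated 66.5 vs reported 18.6 → residual 47.9 km
P, Q, R are mutually consistent (residuals ≈ 0); S is off by 47.9 km.

S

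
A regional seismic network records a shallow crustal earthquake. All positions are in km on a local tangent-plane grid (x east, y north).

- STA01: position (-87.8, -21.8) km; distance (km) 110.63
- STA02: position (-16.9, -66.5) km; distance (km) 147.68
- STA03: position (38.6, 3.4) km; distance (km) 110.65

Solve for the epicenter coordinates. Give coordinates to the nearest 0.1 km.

Circle about each station: (x + 87.8)² + (y + 21.8)² = 110.63²; (x + 16.9)² + (y + 66.5)² = 147.68²; (x − 38.6)² + (y − 3.4)² = 110.65².
Subtracting pairs of circle equations eliminates x²+y² and gives linear equations (the radical axes):
141.8 x − 89.4 y = -13046.61
252.8 x + 50.4 y = -6686.99
Solving the 2×2 system: x ≈ -42.2, y ≈ 79.0 km.

(-42.2, 79.0)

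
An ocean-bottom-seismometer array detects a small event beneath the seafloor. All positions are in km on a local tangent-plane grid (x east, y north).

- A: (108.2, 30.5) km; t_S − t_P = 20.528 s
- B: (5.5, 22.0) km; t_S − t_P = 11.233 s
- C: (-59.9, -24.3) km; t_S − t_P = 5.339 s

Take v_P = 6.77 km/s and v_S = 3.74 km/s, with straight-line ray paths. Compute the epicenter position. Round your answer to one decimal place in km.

Distance from S−P lag: d = Δt · v_P v_S / (v_P − v_S) = Δt · (6.77·3.74)/(6.77−3.74) ≈ 8.3564·Δt.
So d_A = 171.54, d_B = 93.87, d_C = 44.61 km.
Circle about each station: (x − 108.2)² + (y − 30.5)² = 171.54²; (x − 5.5)² + (y − 22.0)² = 93.87²; (x + 59.9)² + (y + 24.3)² = 44.61².
Subtracting the A equation from the B and C equations removes the quadratic terms:
-205.4 x − 17.0 y = 8491.15
-336.2 x − 109.6 y = 18976.93
Solving the 2×2 system: x ≈ -36.2, y ≈ -62.1 km.

x ≈ -36.2 km, y ≈ -62.1 km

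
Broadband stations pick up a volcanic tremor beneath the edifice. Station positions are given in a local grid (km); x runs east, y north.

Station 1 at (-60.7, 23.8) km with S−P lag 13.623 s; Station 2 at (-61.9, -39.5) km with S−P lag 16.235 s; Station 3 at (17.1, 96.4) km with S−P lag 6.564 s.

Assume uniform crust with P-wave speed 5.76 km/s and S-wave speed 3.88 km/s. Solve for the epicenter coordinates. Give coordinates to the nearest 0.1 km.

Distance from S−P lag: d = Δt · v_P v_S / (v_P − v_S) = Δt · (5.76·3.88)/(5.76−3.88) ≈ 11.8877·Δt.
So d_Station 1 = 161.95, d_Station 2 = 193.00, d_Station 3 = 78.03 km.
Circle about each station: (x + 60.7)² + (y − 23.8)² = 161.95²; (x + 61.9)² + (y + 39.5)² = 193.00²; (x − 17.1)² + (y − 96.4)² = 78.03².
Subtracting the Station 1 equation from the Station 2 and Station 3 equations removes the quadratic terms:
-2.4 x − 126.6 y = -9880.27
155.6 x + 145.2 y = 25473.56
Solving the 2×2 system: x ≈ 92.5, y ≈ 76.3 km.
Check against Station 1 (with the unrounded x, y): √((x + 60.7)²+(y − 23.8)²) = 161.96 ≈ 161.95 km. ✓

(92.5, 76.3)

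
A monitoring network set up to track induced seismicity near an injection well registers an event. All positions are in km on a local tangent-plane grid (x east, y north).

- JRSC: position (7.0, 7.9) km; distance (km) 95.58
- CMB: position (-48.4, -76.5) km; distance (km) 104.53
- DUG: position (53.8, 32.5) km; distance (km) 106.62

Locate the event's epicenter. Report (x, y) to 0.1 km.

Circle about each station: (x − 7.0)² + (y − 7.9)² = 95.58²; (x + 48.4)² + (y + 76.5)² = 104.53²; (x − 53.8)² + (y − 32.5)² = 106.62².
Subtracting the JRSC equation from the CMB and DUG equations removes the quadratic terms:
-110.8 x − 168.8 y = 6292.42
93.6 x + 49.2 y = 1606.99
Solving the 2×2 system: x ≈ 56.1, y ≈ -74.1 km.
Check against JRSC (with the unrounded x, y): √((x − 7.0)²+(y − 7.9)²) = 95.61 ≈ 95.58 km. ✓

x ≈ 56.1 km, y ≈ -74.1 km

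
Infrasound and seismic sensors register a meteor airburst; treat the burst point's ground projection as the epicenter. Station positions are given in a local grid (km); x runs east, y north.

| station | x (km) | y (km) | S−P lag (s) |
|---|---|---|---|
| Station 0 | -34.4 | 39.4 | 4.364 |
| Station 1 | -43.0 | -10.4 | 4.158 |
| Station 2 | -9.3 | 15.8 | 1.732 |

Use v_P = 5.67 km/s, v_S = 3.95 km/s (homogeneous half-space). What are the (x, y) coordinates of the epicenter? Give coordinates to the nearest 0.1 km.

(9.4, 3.2)

Distance from S−P lag: d = Δt · v_P v_S / (v_P − v_S) = Δt · (5.67·3.95)/(5.67−3.95) ≈ 13.0212·Δt.
So d_Station 0 = 56.82, d_Station 1 = 54.14, d_Station 2 = 22.55 km.
Circle about each station: (x + 34.4)² + (y − 39.4)² = 56.82²; (x + 43.0)² + (y + 10.4)² = 54.14²; (x + 9.3)² + (y − 15.8)² = 22.55².
Subtracting the Station 0 equation from the Station 1 and Station 2 equations removes the quadratic terms:
-17.2 x − 99.6 y = -481.19
50.2 x − 47.2 y = 320.42
Solving the 2×2 system: x ≈ 9.4, y ≈ 3.2 km.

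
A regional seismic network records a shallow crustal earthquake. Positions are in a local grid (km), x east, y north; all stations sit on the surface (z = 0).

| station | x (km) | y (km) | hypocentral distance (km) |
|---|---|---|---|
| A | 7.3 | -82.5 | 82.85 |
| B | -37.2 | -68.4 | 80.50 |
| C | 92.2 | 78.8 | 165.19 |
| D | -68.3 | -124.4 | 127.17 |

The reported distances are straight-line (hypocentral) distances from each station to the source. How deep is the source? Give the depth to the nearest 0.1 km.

depth ≈ 66.8 km

Each station gives a sphere (x−x_i)² + (y−y_i)² + z² = d_i² (stations at z=0).
Subtracting the A sphere from B and C: z² cancels, leaving linear equations in x and y:
-89.0 x + 28.2 y = -413.27
169.8 x + 322.6 y = -12572.87
Solving: x ≈ -6.604, y ≈ -35.498 km (keep extra digits for the depth step; rounded: -6.6, -35.5).
Then from the A sphere: z² = 82.85² − (x − 7.3)² − (y + 82.5)² with x = -6.604, y = -35.498, so z ≈ 66.795 ≈ 66.8 km.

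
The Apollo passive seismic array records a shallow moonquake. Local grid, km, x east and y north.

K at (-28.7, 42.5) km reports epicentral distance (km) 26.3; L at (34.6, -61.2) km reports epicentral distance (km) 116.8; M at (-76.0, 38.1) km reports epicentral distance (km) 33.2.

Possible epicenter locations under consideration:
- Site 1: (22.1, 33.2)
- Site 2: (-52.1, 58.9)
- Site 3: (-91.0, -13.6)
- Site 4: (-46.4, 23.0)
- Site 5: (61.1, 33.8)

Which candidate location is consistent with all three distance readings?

For each candidate, compare |candidate − station| to the reported distance:
Site 1: residuals K 25.3, L 21.6, M 65.0 → max 65.0 km
Site 2: residuals K 2.3, L 31.3, M 1.5 → max 31.3 km
Site 3: residuals K 57.5, L 17.5, M 20.6 → max 57.5 km
Site 4: residuals K 0.0, L 0.0, M 0.0 → max 0.0 km
Site 5: residuals K 63.9, L 18.2, M 104.0 → max 104.0 km
Only Site 4 has all residuals ≈ 0.

Site 4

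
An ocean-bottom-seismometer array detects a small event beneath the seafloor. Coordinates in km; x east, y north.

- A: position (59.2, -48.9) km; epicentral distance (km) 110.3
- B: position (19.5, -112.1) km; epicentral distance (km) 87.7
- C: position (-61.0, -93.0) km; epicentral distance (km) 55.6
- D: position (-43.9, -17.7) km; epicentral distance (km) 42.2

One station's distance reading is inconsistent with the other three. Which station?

Solve using three stations at a time. Using A, B, D (subtract circle equations pairwise → linear system) gives (x, y) ≈ (-50.6, -59.4).
Distances from that point to each station vs reported:
  A: calculated 110.3 vs reported 110.3 → residual 0.0 km
  B: calculated 87.7 vs reported 87.7 → residual 0.0 km
  C: calculated 35.2 vs reported 55.6 → residual 20.4 km
  D: calculated 42.2 vs reported 42.2 → residual 0.0 km
A, B, D are mutually consistent (residuals ≈ 0); C is off by 20.4 km.

C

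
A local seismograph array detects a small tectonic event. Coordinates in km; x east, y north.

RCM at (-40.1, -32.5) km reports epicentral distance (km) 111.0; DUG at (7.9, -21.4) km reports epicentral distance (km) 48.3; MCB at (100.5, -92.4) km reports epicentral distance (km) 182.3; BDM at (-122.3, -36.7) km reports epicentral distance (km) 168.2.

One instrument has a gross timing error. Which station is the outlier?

DUG

Solve using three stations at a time. Using RCM, MCB, BDM (subtract circle equations pairwise → linear system) gives (x, y) ≈ (10.8, 66.5).
Distances from that point to each station vs reported:
  RCM: calculated 111.3 vs reported 111.0 → residual 0.3 km
  DUG: calculated 88.0 vs reported 48.3 → residual 39.7 km
  MCB: calculated 182.5 vs reported 182.3 → residual 0.2 km
  BDM: calculated 168.4 vs reported 168.2 → residual 0.2 km
RCM, MCB, BDM are mutually consistent (residuals ≈ 0); DUG is off by 39.7 km.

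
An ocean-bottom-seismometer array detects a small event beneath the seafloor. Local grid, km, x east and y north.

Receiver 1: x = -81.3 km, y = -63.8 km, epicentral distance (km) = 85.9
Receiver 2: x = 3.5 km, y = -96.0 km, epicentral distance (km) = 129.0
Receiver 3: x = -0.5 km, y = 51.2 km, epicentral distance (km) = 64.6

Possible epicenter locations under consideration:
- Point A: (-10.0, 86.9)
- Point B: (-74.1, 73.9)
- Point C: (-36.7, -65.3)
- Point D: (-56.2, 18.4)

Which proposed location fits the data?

For each candidate, compare |candidate − station| to the reported distance:
Point A: residuals Receiver 1 80.8, Receiver 2 54.4, Receiver 3 27.7 → max 80.8 km
Point B: residuals Receiver 1 52.0, Receiver 2 57.8, Receiver 3 12.4 → max 57.8 km
Point C: residuals Receiver 1 41.3, Receiver 2 78.4, Receiver 3 57.4 → max 78.4 km
Point D: residuals Receiver 1 0.0, Receiver 2 0.0, Receiver 3 0.0 → max 0.0 km
Only Point D has all residuals ≈ 0.

Point D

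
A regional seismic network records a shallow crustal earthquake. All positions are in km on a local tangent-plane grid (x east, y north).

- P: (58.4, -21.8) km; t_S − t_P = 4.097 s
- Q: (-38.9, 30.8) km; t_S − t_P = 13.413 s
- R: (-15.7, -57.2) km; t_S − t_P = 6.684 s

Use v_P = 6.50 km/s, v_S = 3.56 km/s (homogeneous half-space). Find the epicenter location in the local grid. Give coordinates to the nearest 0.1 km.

Distance from S−P lag: d = Δt · v_P v_S / (v_P − v_S) = Δt · (6.50·3.56)/(6.50−3.56) ≈ 7.8707·Δt.
So d_P = 32.25, d_Q = 105.57, d_R = 52.61 km.
Circle about each station: (x − 58.4)² + (y + 21.8)² = 32.25²; (x + 38.9)² + (y − 30.8)² = 105.57²; (x + 15.7)² + (y + 57.2)² = 52.61².
Subtracting pairs of circle equations eliminates x²+y² and gives linear equations (the radical axes):
-194.6 x + 105.2 y = -11528.91
-148.2 x − 70.8 y = -2095.22
Solving the 2×2 system: x ≈ 35.3, y ≈ -44.3 km.
Check against P (with the unrounded x, y): √((x − 58.4)²+(y + 21.8)²) = 32.24 ≈ 32.25 km. ✓

(35.3, -44.3)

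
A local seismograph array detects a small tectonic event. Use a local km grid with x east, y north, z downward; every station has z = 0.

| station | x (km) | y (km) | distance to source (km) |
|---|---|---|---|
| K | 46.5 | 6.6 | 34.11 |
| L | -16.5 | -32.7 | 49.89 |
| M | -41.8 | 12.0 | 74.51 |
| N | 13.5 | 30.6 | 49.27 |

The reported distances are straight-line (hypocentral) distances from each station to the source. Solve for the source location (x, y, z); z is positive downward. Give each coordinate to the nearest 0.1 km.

Each station gives a sphere (x−x_i)² + (y−y_i)² + z² = d_i² (stations at z=0).
Subtracting the K sphere from L and M: z² cancels, leaving linear equations in x and y:
-126.0 x − 78.6 y = -2189.79
-176.6 x + 10.8 y = -4702.82
Solving: x ≈ 25.804, y ≈ -13.505 km (keep extra digits for the depth step; rounded: 25.8, -13.5).
Then from the K sphere: z² = 34.11² − (x − 46.5)² − (y − 6.6)² with x = 25.804, y = -13.505, so z ≈ 18.192 ≈ 18.2 km.
Check against N (with the unrounded solution): distance 49.27 ≈ 49.27 km. ✓

x ≈ 25.8 km, y ≈ -13.5 km, depth ≈ 18.2 km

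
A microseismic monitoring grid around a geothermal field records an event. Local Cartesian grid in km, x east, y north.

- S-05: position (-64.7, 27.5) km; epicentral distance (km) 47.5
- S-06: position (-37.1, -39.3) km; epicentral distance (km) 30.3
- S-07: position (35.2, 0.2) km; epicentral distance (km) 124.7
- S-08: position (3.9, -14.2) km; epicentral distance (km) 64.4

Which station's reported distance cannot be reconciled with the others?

S-07

Solve using three stations at a time. Using S-05, S-06, S-08 (subtract circle equations pairwise → linear system) gives (x, y) ≈ (-60.2, -19.8).
Distances from that point to each station vs reported:
  S-05: calculated 47.5 vs reported 47.5 → residual 0.0 km
  S-06: calculated 30.3 vs reported 30.3 → residual 0.0 km
  S-07: calculated 97.5 vs reported 124.7 → residual 27.2 km
  S-08: calculated 64.4 vs reported 64.4 → residual 0.0 km
S-05, S-06, S-08 are mutually consistent (residuals ≈ 0); S-07 is off by 27.2 km.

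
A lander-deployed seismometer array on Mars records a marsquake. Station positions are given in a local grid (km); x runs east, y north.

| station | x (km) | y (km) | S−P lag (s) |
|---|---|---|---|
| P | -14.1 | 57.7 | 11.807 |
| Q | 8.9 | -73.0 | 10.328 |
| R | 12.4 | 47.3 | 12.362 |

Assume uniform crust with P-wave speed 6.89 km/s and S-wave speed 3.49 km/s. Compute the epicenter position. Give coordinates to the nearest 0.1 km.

Distance from S−P lag: d = Δt · v_P v_S / (v_P − v_S) = Δt · (6.89·3.49)/(6.89−3.49) ≈ 7.0724·Δt.
So d_P = 83.50, d_Q = 73.04, d_R = 87.43 km.
Circle about each station: (x + 14.1)² + (y − 57.7)² = 83.50²; (x − 8.9)² + (y + 73.0)² = 73.04²; (x − 12.4)² + (y − 47.3)² = 87.43².
Subtracting pairs of circle equations eliminates x²+y² and gives linear equations (the radical axes):
46.0 x − 261.4 y = 3517.52
53.0 x − 20.8 y = -1808.80
Solving the 2×2 system: x ≈ -42.3, y ≈ -20.9 km.
Check against P (with the unrounded x, y): √((x + 14.1)²+(y − 57.7)²) = 83.52 ≈ 83.50 km. ✓

-42.3 km east, -20.9 km north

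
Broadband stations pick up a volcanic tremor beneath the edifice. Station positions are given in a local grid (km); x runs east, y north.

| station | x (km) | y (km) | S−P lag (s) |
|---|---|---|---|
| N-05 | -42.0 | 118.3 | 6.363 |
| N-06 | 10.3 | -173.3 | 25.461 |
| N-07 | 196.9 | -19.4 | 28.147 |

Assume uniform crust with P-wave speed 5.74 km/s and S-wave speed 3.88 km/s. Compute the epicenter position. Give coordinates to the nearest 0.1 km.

Distance from S−P lag: d = Δt · v_P v_S / (v_P − v_S) = Δt · (5.74·3.88)/(5.74−3.88) ≈ 11.9738·Δt.
So d_N-05 = 76.19, d_N-06 = 304.86, d_N-07 = 337.03 km.
Circle about each station: (x + 42.0)² + (y − 118.3)² = 76.19²; (x − 10.3)² + (y + 173.3)² = 304.86²; (x − 196.9)² + (y + 19.4)² = 337.03².
Subtracting the N-05 equation from the N-06 and N-07 equations removes the quadratic terms:
104.6 x − 583.2 y = -72754.61
477.8 x − 275.4 y = -84397.22
Solving the 2×2 system: x ≈ -116.8, y ≈ 103.8 km.

(-116.8, 103.8)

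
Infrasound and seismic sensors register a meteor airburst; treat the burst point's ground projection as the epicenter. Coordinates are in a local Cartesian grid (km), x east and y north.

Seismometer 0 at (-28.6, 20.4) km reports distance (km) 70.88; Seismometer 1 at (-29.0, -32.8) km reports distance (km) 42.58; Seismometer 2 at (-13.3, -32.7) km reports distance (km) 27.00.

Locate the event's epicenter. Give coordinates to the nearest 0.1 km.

x ≈ 13.4 km, y ≈ -36.7 km

Circle about each station: (x + 28.6)² + (y − 20.4)² = 70.88²; (x + 29.0)² + (y + 32.8)² = 42.58²; (x + 13.3)² + (y + 32.7)² = 27.00².
Subtracting pairs of circle equations eliminates x²+y² and gives linear equations (the radical axes):
-0.8 x − 106.4 y = 3893.64
30.6 x − 106.2 y = 4307.03
Solving the 2×2 system: x ≈ 13.4, y ≈ -36.7 km.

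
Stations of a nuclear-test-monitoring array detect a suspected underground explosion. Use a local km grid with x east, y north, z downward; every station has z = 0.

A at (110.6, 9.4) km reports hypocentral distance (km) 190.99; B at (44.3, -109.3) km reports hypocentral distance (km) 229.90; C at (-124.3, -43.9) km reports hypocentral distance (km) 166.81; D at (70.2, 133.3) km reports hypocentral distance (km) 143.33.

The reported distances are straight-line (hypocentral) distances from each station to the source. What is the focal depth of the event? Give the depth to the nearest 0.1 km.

Each station gives a sphere (x−x_i)² + (y−y_i)² + z² = d_i² (stations at z=0).
Subtracting the A sphere from B and C: z² cancels, leaving linear equations in x and y:
-132.6 x − 237.4 y = -14788.57
-469.8 x − 106.6 y = 13708.58
Solving: x ≈ -49.601, y ≈ 89.998 km (keep extra digits for the depth step; rounded: -49.6, 90.0).
Then from the A sphere: z² = 190.99² − (x − 110.6)² − (y − 9.4)² with x = -49.601, y = 89.998, so z ≈ 65.702 ≈ 65.7 km.

65.7 km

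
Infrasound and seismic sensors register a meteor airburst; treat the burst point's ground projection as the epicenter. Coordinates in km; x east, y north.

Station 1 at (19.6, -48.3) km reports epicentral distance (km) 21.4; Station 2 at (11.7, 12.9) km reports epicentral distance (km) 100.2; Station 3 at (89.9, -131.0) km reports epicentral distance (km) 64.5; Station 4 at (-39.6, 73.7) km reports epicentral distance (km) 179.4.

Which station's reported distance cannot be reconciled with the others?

Station 1

Solve using three stations at a time. Using Station 2, Station 3, Station 4 (subtract circle equations pairwise → linear system) gives (x, y) ≈ (66.4, -71.0).
Distances from that point to each station vs reported:
  Station 1: calculated 52.0 vs reported 21.4 → residual 30.6 km
  Station 2: calculated 100.2 vs reported 100.2 → residual 0.0 km
  Station 3: calculated 64.4 vs reported 64.5 → residual 0.1 km
  Station 4: calculated 179.4 vs reported 179.4 → residual 0.0 km
Station 2, Station 3, Station 4 are mutually consistent (residuals ≈ 0); Station 1 is off by 30.6 km.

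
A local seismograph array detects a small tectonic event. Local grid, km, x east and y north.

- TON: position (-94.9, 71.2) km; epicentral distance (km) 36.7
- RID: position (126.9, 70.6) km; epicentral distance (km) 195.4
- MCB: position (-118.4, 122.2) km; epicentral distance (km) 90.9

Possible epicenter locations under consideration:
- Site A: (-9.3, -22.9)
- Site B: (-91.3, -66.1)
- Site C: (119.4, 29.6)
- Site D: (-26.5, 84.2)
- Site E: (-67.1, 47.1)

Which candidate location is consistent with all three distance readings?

Site E

For each candidate, compare |candidate − station| to the reported distance:
Site A: residuals TON 90.5, RID 30.2, MCB 90.6 → max 90.6 km
Site B: residuals TON 100.6, RID 62.1, MCB 99.3 → max 100.6 km
Site C: residuals TON 181.6, RID 153.7, MCB 164.3 → max 181.6 km
Site D: residuals TON 32.9, RID 41.4, MCB 8.5 → max 41.4 km
Site E: residuals TON 0.1, RID 0.0, MCB 0.0 → max 0.1 km
Only Site E has all residuals ≈ 0.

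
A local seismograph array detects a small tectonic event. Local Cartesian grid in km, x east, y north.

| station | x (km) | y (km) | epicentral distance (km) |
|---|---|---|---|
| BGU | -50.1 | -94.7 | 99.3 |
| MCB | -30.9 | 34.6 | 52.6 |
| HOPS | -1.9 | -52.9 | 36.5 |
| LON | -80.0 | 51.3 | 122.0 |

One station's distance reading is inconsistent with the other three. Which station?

MCB

Solve using three stations at a time. Using BGU, HOPS, LON (subtract circle equations pairwise → linear system) gives (x, y) ≈ (17.5, -22.0).
Distances from that point to each station vs reported:
  BGU: calculated 99.3 vs reported 99.3 → residual 0.0 km
  MCB: calculated 74.5 vs reported 52.6 → residual 21.9 km
  HOPS: calculated 36.5 vs reported 36.5 → residual 0.0 km
  LON: calculated 122.0 vs reported 122.0 → residual 0.0 km
BGU, HOPS, LON are mutually consistent (residuals ≈ 0); MCB is off by 21.9 km.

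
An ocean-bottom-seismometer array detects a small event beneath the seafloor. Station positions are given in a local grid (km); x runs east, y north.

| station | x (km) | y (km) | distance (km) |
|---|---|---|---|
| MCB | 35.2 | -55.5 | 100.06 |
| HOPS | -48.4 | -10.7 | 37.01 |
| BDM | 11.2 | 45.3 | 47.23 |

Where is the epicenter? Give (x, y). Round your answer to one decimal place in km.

Circle about each station: (x − 35.2)² + (y + 55.5)² = 100.06²; (x + 48.4)² + (y + 10.7)² = 37.01²; (x − 11.2)² + (y − 45.3)² = 47.23².
Subtracting pairs of circle equations eliminates x²+y² and gives linear equations (the radical axes):
-167.2 x + 89.6 y = 6780.02
-48.0 x + 201.6 y = 5639.57
Solving the 2×2 system: x ≈ -29.3, y ≈ 21.0 km.

x ≈ -29.3 km, y ≈ 21.0 km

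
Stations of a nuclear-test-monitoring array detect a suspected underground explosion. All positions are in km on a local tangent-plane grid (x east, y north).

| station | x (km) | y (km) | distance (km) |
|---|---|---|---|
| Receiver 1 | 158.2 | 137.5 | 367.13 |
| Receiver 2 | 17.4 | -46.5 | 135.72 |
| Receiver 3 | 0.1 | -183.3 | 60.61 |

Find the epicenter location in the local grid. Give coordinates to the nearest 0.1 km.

Circle about each station: (x − 158.2)² + (y − 137.5)² = 367.13²; (x − 17.4)² + (y + 46.5)² = 135.72²; (x − 0.1)² + (y + 183.3)² = 60.61².
Subtracting pairs of circle equations eliminates x²+y² and gives linear equations (the radical axes):
-281.6 x − 368.0 y = 74896.04
-316.2 x − 641.6 y = 120776.27
Solving the 2×2 system: x ≈ -56.1, y ≈ -160.6 km.
Check against Receiver 1 (with the unrounded x, y): √((x − 158.2)²+(y − 137.5)²) = 367.13 ≈ 367.13 km. ✓

-56.1 km east, -160.6 km north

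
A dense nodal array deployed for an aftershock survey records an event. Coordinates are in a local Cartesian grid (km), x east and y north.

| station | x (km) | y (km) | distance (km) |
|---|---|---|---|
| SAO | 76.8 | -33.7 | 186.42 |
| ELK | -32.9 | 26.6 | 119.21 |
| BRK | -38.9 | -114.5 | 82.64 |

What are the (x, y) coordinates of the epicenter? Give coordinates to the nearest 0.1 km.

Circle about each station: (x − 76.8)² + (y + 33.7)² = 186.42²; (x + 32.9)² + (y − 26.6)² = 119.21²; (x + 38.9)² + (y + 114.5)² = 82.64².
Subtracting pairs of circle equations eliminates x²+y² and gives linear equations (the radical axes):
-219.4 x + 120.6 y = 15297.43
-231.4 x − 161.6 y = 35512.58
Solving the 2×2 system: x ≈ -106.6, y ≈ -67.1 km.
Check against SAO (with the unrounded x, y): √((x − 76.8)²+(y + 33.7)²) = 186.42 ≈ 186.42 km. ✓

x ≈ -106.6 km, y ≈ -67.1 km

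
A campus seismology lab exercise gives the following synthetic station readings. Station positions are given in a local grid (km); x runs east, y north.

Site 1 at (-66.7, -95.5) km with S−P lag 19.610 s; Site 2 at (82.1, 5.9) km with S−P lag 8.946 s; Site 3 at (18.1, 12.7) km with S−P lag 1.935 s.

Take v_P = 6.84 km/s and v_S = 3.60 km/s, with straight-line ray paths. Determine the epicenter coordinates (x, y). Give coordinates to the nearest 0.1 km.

17.6 km east, 27.4 km north

Distance from S−P lag: d = Δt · v_P v_S / (v_P − v_S) = Δt · (6.84·3.60)/(6.84−3.60) ≈ 7.6000·Δt.
So d_Site 1 = 149.04, d_Site 2 = 67.99, d_Site 3 = 14.71 km.
Circle about each station: (x + 66.7)² + (y + 95.5)² = 149.04²; (x − 82.1)² + (y − 5.9)² = 67.99²; (x − 18.1)² + (y − 12.7)² = 14.71².
Subtracting the Site 1 equation from the Site 2 and Site 3 equations removes the quadratic terms:
297.6 x + 202.8 y = 10796.36
169.6 x + 216.4 y = 8916.30
Solving the 2×2 system: x ≈ 17.6, y ≈ 27.4 km.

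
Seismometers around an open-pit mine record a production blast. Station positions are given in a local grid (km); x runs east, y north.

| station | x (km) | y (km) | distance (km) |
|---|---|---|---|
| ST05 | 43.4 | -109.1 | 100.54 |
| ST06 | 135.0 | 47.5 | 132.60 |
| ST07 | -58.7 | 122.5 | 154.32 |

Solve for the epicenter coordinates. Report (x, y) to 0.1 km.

16.6 km east, -12.2 km north

Circle about each station: (x − 43.4)² + (y + 109.1)² = 100.54²; (x − 135.0)² + (y − 47.5)² = 132.60²; (x + 58.7)² + (y − 122.5)² = 154.32².
Subtracting the ST05 equation from the ST06 and ST07 equations removes the quadratic terms:
183.2 x + 313.2 y = -779.59
-204.2 x + 463.2 y = -9040.80
Solving the 2×2 system: x ≈ 16.6, y ≈ -12.2 km.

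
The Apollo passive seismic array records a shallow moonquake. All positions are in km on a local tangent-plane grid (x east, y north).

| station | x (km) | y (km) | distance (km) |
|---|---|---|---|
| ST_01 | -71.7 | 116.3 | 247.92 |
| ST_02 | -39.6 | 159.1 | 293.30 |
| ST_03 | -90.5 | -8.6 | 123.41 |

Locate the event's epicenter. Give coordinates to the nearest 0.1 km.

Circle about each station: (x + 71.7)² + (y − 116.3)² = 247.92²; (x + 39.6)² + (y − 159.1)² = 293.30²; (x + 90.5)² + (y + 8.6)² = 123.41².
Subtracting pairs of circle equations eliminates x²+y² and gives linear equations (the radical axes):
64.2 x + 85.6 y = -16346.17
-37.6 x − 249.8 y = 35831.93
Solving the 2×2 system: x ≈ -79.3, y ≈ -131.5 km.

x ≈ -79.3 km, y ≈ -131.5 km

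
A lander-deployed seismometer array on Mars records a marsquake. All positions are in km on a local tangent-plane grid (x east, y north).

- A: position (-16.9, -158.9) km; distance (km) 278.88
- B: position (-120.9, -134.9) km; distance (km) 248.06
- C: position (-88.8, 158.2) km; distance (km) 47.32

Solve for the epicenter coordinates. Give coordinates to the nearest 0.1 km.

-87.5 km east, 110.9 km north

Circle about each station: (x + 16.9)² + (y + 158.9)² = 278.88²; (x + 120.9)² + (y + 134.9)² = 248.06²; (x + 88.8)² + (y − 158.2)² = 47.32².
Subtracting pairs of circle equations eliminates x²+y² and gives linear equations (the radical axes):
-208.0 x + 48.0 y = 23520.29
-143.8 x + 634.2 y = 82912.73
Solving the 2×2 system: x ≈ -87.5, y ≈ 110.9 km.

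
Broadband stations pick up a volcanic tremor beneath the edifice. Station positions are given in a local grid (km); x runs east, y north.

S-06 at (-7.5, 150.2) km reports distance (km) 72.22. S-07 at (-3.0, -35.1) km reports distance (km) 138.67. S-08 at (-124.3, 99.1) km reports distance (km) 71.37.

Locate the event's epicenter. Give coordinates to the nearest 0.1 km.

Circle about each station: (x + 7.5)² + (y − 150.2)² = 72.22²; (x + 3.0)² + (y + 35.1)² = 138.67²; (x + 124.3)² + (y − 99.1)² = 71.37².
Subtracting pairs of circle equations eliminates x²+y² and gives linear equations (the radical axes):
9.0 x − 370.6 y = -35388.92
-233.6 x − 102.2 y = 2777.06
Solving the 2×2 system: x ≈ -53.1, y ≈ 94.2 km.

(-53.1, 94.2)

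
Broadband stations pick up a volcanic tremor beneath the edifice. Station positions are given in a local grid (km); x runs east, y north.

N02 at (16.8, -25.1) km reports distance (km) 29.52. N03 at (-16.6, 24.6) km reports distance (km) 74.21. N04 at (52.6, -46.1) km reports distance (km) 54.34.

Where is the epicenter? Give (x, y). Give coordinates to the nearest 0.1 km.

Circle about each station: (x − 16.8)² + (y + 25.1)² = 29.52²; (x + 16.6)² + (y − 24.6)² = 74.21²; (x − 52.6)² + (y + 46.1)² = 54.34².
Subtracting pairs of circle equations eliminates x²+y² and gives linear equations (the radical axes):
-66.8 x + 99.4 y = -4667.22
71.6 x − 42.0 y = 1898.31
Solving the 2×2 system: x ≈ -1.7, y ≈ -48.1 km.
Check against N02 (with the unrounded x, y): √((x − 16.8)²+(y + 25.1)²) = 29.51 ≈ 29.52 km. ✓

(-1.7, -48.1)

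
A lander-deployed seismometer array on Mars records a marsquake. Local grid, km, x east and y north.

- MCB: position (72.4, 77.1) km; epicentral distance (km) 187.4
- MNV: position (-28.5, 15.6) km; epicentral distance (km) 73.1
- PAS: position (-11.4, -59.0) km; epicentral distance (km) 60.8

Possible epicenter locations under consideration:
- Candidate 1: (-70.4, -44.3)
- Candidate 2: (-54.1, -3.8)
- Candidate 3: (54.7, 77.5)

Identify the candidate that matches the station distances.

Candidate 1

For each candidate, compare |candidate − station| to the reported distance:
Candidate 1: residuals MCB 0.0, MNV 0.0, PAS 0.0 → max 0.0 km
Candidate 2: residuals MCB 37.2, MNV 41.0, PAS 9.0 → max 41.0 km
Candidate 3: residuals MCB 169.7, MNV 30.6, PAS 90.9 → max 169.7 km
Only Candidate 1 has all residuals ≈ 0.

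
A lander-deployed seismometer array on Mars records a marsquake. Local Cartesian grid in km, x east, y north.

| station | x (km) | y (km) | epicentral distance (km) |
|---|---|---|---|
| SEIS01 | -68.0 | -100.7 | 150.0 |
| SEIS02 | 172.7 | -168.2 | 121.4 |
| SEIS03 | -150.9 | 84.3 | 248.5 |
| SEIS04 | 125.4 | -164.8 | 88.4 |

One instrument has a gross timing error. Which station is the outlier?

SEIS03

Solve using three stations at a time. Using SEIS01, SEIS02, SEIS04 (subtract circle equations pairwise → linear system) gives (x, y) ≈ (81.5, -88.0).
Distances from that point to each station vs reported:
  SEIS01: calculated 150.1 vs reported 150.0 → residual 0.1 km
  SEIS02: calculated 121.5 vs reported 121.4 → residual 0.1 km
  SEIS03: calculated 289.3 vs reported 248.5 → residual 40.8 km
  SEIS04: calculated 88.5 vs reported 88.4 → residual 0.1 km
SEIS01, SEIS02, SEIS04 are mutually consistent (residuals ≈ 0); SEIS03 is off by 40.8 km.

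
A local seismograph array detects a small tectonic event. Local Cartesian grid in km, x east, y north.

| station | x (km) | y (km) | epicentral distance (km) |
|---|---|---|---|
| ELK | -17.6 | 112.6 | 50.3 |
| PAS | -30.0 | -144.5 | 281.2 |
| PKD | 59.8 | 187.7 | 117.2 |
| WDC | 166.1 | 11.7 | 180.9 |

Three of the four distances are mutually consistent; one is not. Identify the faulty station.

PKD

Solve using three stations at a time. Using ELK, PAS, WDC (subtract circle equations pairwise → linear system) gives (x, y) ≈ (29.5, 130.3).
Distances from that point to each station vs reported:
  ELK: calculated 50.3 vs reported 50.3 → residual 0.0 km
  PAS: calculated 281.2 vs reported 281.2 → residual 0.0 km
  PKD: calculated 64.9 vs reported 117.2 → residual 52.3 km
  WDC: calculated 180.9 vs reported 180.9 → residual 0.0 km
ELK, PAS, WDC are mutually consistent (residuals ≈ 0); PKD is off by 52.3 km.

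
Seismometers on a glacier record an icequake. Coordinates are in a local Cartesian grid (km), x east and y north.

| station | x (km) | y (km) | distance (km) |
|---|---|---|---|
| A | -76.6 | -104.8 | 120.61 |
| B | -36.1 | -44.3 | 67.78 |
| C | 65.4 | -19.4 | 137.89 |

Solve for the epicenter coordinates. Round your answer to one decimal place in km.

x ≈ -68.0 km, y ≈ 15.5 km

Circle about each station: (x + 76.6)² + (y + 104.8)² = 120.61²; (x + 36.1)² + (y + 44.3)² = 67.78²; (x − 65.4)² + (y + 19.4)² = 137.89².
Subtracting the A equation from the B and C equations removes the quadratic terms:
81.0 x + 121.0 y = -3632.26
284.0 x + 170.8 y = -16663.96
Solving the 2×2 system: x ≈ -68.0, y ≈ 15.5 km.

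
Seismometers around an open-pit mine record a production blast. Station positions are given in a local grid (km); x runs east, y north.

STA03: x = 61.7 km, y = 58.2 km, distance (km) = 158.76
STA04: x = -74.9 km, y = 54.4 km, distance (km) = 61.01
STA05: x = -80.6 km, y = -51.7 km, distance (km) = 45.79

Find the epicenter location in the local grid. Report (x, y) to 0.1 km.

-83.5 km east, -6.0 km north

Circle about each station: (x − 61.7)² + (y − 58.2)² = 158.76²; (x + 74.9)² + (y − 54.4)² = 61.01²; (x + 80.6)² + (y + 51.7)² = 45.79².
Subtracting pairs of circle equations eliminates x²+y² and gives linear equations (the radical axes):
-273.2 x − 7.6 y = 22857.76
-284.6 x − 219.8 y = 25083.13
Solving the 2×2 system: x ≈ -83.5, y ≈ -6.0 km.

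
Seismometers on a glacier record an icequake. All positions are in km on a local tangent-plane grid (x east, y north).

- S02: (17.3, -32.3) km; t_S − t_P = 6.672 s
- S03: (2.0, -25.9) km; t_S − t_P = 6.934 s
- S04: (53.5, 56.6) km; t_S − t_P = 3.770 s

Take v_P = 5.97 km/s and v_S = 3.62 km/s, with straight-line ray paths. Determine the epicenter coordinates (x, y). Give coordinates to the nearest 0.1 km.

Distance from S−P lag: d = Δt · v_P v_S / (v_P − v_S) = Δt · (5.97·3.62)/(5.97−3.62) ≈ 9.1963·Δt.
So d_S02 = 61.36, d_S03 = 63.77, d_S04 = 34.67 km.
Circle about each station: (x − 17.3)² + (y + 32.3)² = 61.36²; (x − 2.0)² + (y + 25.9)² = 63.77²; (x − 53.5)² + (y − 56.6)² = 34.67².
Subtracting the S02 equation from the S03 and S04 equations removes the quadratic terms:
-30.6 x + 12.8 y = -969.33
72.4 x + 177.8 y = 7286.27
Solving the 2×2 system: x ≈ 41.7, y ≈ 24.0 km.

41.7 km east, 24.0 km north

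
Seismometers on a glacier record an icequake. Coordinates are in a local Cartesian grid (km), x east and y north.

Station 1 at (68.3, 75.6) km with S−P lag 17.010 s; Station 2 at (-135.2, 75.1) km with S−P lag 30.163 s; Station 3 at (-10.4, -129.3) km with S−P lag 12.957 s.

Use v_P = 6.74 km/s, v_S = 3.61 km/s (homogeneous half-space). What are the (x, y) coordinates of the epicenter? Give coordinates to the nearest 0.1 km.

Distance from S−P lag: d = Δt · v_P v_S / (v_P − v_S) = Δt · (6.74·3.61)/(6.74−3.61) ≈ 7.7736·Δt.
So d_Station 1 = 132.23, d_Station 2 = 234.48, d_Station 3 = 100.72 km.
Circle about each station: (x − 68.3)² + (y − 75.6)² = 132.23²; (x + 135.2)² + (y − 75.1)² = 234.48²; (x + 10.4)² + (y + 129.3)² = 100.72².
Subtracting the Station 1 equation from the Station 2 and Station 3 equations removes the quadratic terms:
-407.0 x − 1.0 y = -23957.30
-157.4 x − 409.8 y = 13786.65
Solving the 2×2 system: x ≈ 59.0, y ≈ -56.3 km.

59.0 km east, -56.3 km north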